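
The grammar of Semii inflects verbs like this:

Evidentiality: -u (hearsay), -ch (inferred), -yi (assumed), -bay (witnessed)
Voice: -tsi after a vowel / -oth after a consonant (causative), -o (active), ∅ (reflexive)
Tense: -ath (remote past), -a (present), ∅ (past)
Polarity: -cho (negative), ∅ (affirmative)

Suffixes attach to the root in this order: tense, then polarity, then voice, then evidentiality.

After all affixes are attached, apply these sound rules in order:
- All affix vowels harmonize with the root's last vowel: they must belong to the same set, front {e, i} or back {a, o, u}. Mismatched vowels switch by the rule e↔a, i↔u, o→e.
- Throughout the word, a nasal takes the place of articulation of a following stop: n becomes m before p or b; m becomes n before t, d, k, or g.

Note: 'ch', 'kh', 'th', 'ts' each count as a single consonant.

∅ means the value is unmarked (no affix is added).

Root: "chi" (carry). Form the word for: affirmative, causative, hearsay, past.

chitsii

tense = past: zero marking, form stays chi.
polarity = affirmative: zero marking, form stays chi.
Attach voice causative -tsi (after vowel 'i') → chitsi.
Attach evidentiality hearsay -u → chitsiu.
Apply vowel harmony: chitsiu → chitsii.
Nasal assimilation: no change.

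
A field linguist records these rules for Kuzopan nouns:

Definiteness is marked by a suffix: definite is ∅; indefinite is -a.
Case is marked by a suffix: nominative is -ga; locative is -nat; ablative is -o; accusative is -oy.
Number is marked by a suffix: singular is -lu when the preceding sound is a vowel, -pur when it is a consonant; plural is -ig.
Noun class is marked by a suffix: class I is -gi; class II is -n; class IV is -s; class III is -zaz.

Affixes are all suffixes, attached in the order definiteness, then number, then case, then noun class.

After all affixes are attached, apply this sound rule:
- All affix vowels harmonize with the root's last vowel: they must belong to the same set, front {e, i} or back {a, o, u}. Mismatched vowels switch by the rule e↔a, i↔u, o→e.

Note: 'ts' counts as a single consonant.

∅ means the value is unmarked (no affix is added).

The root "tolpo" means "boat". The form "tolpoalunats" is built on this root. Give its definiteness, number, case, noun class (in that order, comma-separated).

Segment: tolpo-a-lu-nat-s.
definiteness: -a → indefinite.
number: -lu/pur → singular.
case: -nat → locative.
noun class: -s → class IV.

indefinite, singular, locative, class IV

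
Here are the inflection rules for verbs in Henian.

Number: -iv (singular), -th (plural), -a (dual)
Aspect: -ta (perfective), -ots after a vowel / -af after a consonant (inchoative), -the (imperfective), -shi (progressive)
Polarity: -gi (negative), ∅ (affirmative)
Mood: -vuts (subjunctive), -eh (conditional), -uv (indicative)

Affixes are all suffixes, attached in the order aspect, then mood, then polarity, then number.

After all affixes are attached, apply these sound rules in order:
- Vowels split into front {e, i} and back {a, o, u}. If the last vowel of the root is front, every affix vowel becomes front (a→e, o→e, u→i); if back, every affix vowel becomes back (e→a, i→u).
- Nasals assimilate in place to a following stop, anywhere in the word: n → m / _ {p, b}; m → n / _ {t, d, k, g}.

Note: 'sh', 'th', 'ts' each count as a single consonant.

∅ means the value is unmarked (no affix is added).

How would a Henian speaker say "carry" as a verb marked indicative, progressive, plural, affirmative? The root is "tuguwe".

tuguweshiivth

Attach aspect progressive -shi → tuguweshi.
Attach mood indicative -uv → tuguweshiuv.
polarity = affirmative: zero marking, form stays tuguweshiuv.
Attach number plural -th → tuguweshiuvth.
Apply vowel harmony: tuguweshiuvth → tuguweshiivth.
Nasal assimilation: no change.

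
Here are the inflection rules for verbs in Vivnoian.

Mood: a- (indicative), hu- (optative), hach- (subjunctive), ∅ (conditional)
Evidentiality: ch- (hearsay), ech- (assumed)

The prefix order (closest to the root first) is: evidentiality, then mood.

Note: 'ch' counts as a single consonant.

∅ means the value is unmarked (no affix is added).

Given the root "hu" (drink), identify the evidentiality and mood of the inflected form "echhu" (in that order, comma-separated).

assumed, conditional

Segment: ech-hu.
evidentiality: ech- → assumed.
mood: ∅ → conditional.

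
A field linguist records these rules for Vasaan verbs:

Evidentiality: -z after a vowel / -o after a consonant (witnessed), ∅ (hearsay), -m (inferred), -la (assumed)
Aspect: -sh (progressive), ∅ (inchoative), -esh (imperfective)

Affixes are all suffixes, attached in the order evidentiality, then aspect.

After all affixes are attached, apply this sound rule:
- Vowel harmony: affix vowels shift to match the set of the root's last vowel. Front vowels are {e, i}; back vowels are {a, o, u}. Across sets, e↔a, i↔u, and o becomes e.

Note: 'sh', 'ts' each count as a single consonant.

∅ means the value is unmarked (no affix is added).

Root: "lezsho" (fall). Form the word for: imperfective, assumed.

Attach evidentiality assumed -la → lezshola.
Attach aspect imperfective -esh → lezsholaesh.
Apply vowel harmony: lezsholaesh → lezsholaash.

lezsholaash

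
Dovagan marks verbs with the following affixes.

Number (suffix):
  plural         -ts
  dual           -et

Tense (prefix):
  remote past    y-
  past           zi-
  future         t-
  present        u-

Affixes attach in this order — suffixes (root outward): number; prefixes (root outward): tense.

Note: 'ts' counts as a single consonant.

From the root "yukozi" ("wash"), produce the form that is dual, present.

Attach tense present u- → uyukozi.
Attach number dual -et → uyukoziet.

uyukoziet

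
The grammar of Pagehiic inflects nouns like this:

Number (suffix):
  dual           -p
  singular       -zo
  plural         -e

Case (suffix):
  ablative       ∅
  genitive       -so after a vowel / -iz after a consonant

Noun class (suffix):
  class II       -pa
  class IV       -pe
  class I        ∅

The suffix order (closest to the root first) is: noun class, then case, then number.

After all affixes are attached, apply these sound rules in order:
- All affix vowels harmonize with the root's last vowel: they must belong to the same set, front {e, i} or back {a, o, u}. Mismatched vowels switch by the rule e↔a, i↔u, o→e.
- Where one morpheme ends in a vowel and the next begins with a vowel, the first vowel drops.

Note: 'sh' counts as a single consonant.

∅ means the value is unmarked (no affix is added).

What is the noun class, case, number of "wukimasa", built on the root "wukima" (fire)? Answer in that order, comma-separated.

class I, genitive, plural

Segment: wukima-so-e.
noun class: ∅ → class I.
case: -so/iz → genitive.
number: -e → plural.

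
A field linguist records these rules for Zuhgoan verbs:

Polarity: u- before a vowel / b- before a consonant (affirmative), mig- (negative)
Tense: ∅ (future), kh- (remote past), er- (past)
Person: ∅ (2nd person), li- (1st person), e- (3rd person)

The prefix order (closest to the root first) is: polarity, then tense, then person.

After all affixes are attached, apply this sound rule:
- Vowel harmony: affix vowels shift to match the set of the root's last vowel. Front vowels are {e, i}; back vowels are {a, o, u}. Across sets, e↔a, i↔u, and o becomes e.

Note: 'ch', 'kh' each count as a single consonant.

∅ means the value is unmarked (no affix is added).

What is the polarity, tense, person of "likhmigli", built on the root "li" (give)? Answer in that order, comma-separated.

Segment: li-kh-mig-li.
polarity: mig- → negative.
tense: kh- → remote past.
person: li- → 1st person.

negative, remote past, 1st person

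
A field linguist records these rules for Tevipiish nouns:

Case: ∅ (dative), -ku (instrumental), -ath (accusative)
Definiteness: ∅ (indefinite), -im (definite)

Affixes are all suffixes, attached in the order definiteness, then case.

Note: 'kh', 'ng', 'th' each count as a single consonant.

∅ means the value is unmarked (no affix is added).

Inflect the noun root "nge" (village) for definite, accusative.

Attach definiteness definite -im → ngeim.
Attach case accusative -ath → ngeimath.

ngeimath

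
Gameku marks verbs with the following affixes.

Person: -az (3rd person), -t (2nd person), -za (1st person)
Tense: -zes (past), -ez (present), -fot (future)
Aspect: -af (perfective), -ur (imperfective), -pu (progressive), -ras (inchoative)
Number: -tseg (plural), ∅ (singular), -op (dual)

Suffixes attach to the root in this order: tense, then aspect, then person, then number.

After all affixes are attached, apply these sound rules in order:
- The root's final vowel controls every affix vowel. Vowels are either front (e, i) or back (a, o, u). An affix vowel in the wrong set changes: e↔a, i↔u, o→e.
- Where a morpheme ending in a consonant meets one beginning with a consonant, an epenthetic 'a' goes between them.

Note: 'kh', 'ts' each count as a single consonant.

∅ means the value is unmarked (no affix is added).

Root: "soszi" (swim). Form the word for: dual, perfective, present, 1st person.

Attach tense present -ez → sosziez.
Attach aspect perfective -af → sosziezaf.
Attach person 1st person -za → sosziezafza.
Attach number dual -op → sosziezafzaop.
Apply vowel harmony: sosziezafzaop → sosziezefzeep.
Apply epenthesis: sosziezefzeep → sosziezefazeep.

sosziezefazeep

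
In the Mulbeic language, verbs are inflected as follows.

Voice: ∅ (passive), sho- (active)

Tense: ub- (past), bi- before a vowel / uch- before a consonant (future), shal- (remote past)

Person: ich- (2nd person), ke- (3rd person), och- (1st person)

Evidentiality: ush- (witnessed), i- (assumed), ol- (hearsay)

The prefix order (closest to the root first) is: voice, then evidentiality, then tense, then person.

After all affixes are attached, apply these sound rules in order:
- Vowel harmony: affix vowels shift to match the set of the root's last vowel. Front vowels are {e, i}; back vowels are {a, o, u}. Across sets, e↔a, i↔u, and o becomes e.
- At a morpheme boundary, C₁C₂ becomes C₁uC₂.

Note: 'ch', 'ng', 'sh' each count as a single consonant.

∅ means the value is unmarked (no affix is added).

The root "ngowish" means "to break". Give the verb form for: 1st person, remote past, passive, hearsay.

echushelelungowish

voice = passive: zero marking, form stays ngowish.
Attach evidentiality hearsay ol- → olngowish.
Attach tense remote past shal- → shalolngowish.
Attach person 1st person och- → ochshalolngowish.
Apply vowel harmony: ochshalolngowish → echshelelngowish.
Apply epenthesis: echshelelngowish → echushelelungowish.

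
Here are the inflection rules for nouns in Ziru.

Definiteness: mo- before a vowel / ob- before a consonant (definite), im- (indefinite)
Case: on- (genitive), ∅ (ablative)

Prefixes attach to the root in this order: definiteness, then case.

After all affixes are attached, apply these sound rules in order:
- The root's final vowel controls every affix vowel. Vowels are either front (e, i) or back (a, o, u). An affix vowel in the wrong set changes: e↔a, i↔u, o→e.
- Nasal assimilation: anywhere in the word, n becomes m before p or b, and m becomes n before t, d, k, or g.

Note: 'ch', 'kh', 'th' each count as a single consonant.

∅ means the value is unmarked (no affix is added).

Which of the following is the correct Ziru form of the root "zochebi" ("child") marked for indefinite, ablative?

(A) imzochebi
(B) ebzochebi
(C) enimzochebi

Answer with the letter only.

A

Attach definiteness indefinite im- → imzochebi.
case = ablative: zero marking, form stays imzochebi.
Vowel harmony: no change.
Nasal assimilation: no change.
So the correct form is imzochebi, option (A).
(C) enimzochebi is wrong: it uses genitive instead of ablative for case.
(B) ebzochebi is wrong: it uses definite instead of indefinite for definiteness.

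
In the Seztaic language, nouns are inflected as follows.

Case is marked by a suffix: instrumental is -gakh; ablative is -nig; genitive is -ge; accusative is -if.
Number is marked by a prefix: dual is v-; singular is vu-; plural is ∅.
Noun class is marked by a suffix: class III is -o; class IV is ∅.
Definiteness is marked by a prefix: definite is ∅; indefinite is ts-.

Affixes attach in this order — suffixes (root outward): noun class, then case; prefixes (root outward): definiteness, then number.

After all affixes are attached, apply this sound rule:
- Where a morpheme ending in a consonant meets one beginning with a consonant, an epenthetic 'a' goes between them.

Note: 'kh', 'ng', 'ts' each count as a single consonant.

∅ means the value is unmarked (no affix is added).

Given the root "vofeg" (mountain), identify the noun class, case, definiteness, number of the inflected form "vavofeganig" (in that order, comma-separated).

Segment: v-vofeg-nig.
noun class: ∅ → class IV.
case: -nig → ablative.
definiteness: ∅ → definite.
number: v- → dual.

class IV, ablative, definite, dual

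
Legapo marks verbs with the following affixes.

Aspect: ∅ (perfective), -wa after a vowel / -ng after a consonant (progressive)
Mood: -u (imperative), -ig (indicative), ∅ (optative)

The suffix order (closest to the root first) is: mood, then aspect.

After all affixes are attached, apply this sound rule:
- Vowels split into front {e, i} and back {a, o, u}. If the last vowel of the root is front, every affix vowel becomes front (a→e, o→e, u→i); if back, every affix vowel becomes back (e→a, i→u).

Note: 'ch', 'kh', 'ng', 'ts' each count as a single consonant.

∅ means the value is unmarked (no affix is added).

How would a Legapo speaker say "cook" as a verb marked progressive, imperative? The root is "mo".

Attach mood imperative -u → mou.
Attach aspect progressive -wa (after vowel 'u') → mouwa.
Vowel harmony: no change.

mouwa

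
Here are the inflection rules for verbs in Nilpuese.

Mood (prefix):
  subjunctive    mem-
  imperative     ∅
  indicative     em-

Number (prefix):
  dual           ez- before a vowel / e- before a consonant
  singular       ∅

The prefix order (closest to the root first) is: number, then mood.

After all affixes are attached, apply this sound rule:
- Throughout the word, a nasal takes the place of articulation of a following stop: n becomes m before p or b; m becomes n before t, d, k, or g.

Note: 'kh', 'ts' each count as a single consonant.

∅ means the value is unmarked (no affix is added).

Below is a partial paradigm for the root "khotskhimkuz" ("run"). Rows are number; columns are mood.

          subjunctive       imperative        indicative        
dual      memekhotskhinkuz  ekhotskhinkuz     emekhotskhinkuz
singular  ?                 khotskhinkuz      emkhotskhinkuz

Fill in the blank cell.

memkhotskhinkuz

number = singular: zero marking, form stays khotskhimkuz.
Attach mood subjunctive mem- → memkhotskhimkuz.
Apply nasal assimilation: memkhotskhimkuz → memkhotskhinkuz.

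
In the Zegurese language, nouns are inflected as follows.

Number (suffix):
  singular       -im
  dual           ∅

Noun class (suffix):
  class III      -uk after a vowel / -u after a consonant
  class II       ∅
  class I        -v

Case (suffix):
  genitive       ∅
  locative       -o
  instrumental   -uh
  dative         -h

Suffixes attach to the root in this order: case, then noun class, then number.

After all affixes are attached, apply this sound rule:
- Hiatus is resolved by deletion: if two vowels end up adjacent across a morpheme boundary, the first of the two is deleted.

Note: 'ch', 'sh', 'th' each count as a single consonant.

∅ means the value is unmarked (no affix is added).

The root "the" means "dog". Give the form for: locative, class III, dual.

thuk

Attach case locative -o → theo.
Attach noun class class III -uk (after vowel 'o') → theouk.
number = dual: zero marking, form stays theouk.
Apply vowel deletion: theouk → thuk.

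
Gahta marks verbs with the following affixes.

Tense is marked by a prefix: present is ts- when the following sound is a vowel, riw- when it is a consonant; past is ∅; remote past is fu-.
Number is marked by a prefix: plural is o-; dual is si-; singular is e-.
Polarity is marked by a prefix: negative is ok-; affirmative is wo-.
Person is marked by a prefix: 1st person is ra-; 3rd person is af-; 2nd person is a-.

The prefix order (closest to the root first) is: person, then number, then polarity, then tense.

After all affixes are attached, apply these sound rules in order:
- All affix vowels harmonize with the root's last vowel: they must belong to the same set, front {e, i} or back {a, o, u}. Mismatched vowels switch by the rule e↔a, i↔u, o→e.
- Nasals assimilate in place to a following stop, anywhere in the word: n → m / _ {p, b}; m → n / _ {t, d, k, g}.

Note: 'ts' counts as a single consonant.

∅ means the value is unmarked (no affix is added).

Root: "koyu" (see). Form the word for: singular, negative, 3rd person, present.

tsokaafkoyu

Attach person 3rd person af- → afkoyu.
Attach number singular e- → eafkoyu.
Attach polarity negative ok- → okeafkoyu.
Attach tense present ts- (before vowel 'o') → tsokeafkoyu.
Apply vowel harmony: tsokeafkoyu → tsokaafkoyu.
Nasal assimilation: no change.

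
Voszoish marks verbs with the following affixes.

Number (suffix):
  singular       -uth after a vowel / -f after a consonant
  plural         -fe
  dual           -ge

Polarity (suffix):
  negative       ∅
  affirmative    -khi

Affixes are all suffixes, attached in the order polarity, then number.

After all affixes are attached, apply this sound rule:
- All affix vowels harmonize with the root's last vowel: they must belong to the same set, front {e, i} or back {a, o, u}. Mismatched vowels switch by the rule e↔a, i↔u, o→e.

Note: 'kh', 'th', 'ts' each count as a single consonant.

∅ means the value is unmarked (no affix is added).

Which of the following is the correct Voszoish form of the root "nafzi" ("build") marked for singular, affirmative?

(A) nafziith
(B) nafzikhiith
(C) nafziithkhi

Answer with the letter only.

Attach polarity affirmative -khi → nafzikhi.
Attach number singular -uth (after vowel 'i') → nafzikhiuth.
Apply vowel harmony: nafzikhiuth → nafzikhiith.
So the correct form is nafzikhiith, option (B).
(C) nafziithkhi is wrong: it has the affixes in the wrong order.
(A) nafziith is wrong: it uses negative instead of affirmative for polarity.

B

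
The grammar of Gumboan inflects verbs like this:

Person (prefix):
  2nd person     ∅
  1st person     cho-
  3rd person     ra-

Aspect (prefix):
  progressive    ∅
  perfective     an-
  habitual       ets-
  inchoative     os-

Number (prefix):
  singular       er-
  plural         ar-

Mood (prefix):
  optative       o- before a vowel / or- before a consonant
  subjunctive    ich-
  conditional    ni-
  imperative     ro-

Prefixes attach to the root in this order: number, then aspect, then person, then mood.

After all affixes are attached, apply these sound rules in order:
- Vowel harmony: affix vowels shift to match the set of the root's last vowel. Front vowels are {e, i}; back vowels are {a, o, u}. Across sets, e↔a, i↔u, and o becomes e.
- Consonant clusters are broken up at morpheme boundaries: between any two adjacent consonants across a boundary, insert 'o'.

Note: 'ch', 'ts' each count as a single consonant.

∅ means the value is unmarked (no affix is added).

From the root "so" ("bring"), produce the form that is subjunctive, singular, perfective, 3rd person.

Attach number singular er- → erso.
Attach aspect perfective an- → anerso.
Attach person 3rd person ra- → raanerso.
Attach mood subjunctive ich- → ichraanerso.
Apply vowel harmony: ichraanerso → uchraanarso.
Apply epenthesis: uchraanarso → uchoraanaroso.

uchoraanaroso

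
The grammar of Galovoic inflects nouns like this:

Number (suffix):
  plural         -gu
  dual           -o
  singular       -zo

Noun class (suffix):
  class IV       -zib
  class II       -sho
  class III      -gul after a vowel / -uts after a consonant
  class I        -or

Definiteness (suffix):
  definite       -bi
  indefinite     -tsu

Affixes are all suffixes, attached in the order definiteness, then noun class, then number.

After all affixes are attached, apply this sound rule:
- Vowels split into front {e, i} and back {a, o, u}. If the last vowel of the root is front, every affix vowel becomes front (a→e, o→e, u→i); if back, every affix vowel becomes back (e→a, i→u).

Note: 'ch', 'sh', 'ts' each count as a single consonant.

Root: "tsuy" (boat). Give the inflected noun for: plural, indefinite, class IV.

tsuytsuzubgu

Attach definiteness indefinite -tsu → tsuytsu.
Attach noun class class IV -zib → tsuytsuzib.
Attach number plural -gu → tsuytsuzibgu.
Apply vowel harmony: tsuytsuzibgu → tsuytsuzubgu.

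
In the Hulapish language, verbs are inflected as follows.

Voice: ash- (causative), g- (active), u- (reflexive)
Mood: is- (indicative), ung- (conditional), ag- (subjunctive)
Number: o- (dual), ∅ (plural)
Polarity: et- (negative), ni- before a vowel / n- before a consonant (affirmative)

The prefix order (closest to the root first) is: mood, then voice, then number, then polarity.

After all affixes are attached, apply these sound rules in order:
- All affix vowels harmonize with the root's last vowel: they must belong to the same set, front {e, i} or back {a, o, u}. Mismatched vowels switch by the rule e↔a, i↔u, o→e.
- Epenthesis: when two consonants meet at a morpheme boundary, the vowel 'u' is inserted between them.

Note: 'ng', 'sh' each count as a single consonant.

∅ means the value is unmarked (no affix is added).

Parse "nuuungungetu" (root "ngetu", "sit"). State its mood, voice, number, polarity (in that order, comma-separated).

conditional, reflexive, plural, affirmative

Segment: ni-u-ung-ngetu.
mood: ung- → conditional.
voice: u- → reflexive.
number: ∅ → plural.
polarity: ni/n- → affirmative.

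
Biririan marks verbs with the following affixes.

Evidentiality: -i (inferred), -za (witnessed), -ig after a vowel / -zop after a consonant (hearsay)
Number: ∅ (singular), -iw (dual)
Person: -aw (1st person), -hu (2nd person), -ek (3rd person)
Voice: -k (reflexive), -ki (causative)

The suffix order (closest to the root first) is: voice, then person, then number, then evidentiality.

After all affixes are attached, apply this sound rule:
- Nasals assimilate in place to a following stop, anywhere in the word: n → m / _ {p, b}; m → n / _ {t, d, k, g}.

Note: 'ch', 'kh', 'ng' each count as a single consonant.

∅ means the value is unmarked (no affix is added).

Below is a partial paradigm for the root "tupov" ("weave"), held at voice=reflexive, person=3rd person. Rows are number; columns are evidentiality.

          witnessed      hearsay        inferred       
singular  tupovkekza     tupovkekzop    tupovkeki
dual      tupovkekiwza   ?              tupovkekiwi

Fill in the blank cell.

Attach voice reflexive -k → tupovk.
Attach person 3rd person -ek → tupovkek.
Attach number dual -iw → tupovkekiw.
Attach evidentiality hearsay -zop (after consonant 'w') → tupovkekiwzop.
Nasal assimilation: no change.

tupovkekiwzop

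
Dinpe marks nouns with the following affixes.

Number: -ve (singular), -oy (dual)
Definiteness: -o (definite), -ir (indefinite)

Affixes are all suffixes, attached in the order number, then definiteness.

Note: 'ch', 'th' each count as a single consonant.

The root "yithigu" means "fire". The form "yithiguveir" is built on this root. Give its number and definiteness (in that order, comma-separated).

Segment: yithigu-ve-ir.
number: -ve → singular.
definiteness: -ir → indefinite.

singular, indefinite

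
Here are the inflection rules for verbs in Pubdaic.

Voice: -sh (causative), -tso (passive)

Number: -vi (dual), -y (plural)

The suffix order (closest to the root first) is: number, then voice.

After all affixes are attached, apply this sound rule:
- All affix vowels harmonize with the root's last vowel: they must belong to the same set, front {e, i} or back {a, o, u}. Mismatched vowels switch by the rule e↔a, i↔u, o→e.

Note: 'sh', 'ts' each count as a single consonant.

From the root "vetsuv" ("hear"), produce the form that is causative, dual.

vetsuvvush

Attach number dual -vi → vetsuvvi.
Attach voice causative -sh → vetsuvvish.
Apply vowel harmony: vetsuvvish → vetsuvvush.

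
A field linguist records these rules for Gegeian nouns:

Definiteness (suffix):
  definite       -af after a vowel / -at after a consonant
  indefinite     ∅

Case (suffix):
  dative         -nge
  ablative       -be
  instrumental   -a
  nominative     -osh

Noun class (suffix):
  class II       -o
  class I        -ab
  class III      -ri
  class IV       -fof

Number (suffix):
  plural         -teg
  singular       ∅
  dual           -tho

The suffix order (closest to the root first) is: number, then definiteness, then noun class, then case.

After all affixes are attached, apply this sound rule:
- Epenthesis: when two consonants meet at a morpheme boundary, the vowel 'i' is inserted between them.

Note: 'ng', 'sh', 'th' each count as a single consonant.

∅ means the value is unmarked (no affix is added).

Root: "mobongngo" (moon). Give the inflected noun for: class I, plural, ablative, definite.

mobongngotegatabibe

Attach number plural -teg → mobongngoteg.
Attach definiteness definite -at (after consonant 'g') → mobongngotegat.
Attach noun class class I -ab → mobongngotegatab.
Attach case ablative -be → mobongngotegatabbe.
Apply epenthesis: mobongngotegatabbe → mobongngotegatabibe.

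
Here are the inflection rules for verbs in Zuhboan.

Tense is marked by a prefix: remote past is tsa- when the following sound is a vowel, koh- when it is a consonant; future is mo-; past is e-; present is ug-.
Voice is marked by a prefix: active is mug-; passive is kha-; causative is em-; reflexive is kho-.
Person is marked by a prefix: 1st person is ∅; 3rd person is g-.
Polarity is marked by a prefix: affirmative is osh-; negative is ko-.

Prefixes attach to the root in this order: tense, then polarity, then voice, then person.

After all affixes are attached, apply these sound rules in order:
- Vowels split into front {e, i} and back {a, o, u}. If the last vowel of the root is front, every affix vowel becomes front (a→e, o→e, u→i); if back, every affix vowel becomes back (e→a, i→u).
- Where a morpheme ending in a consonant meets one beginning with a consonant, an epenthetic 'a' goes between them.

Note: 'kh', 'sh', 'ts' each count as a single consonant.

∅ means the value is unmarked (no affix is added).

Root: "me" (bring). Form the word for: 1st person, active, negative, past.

migakeeme

Attach tense past e- → eme.
Attach polarity negative ko- → koeme.
Attach voice active mug- → mugkoeme.
person = 1st person: zero marking, form stays mugkoeme.
Apply vowel harmony: mugkoeme → migkeeme.
Apply epenthesis: migkeeme → migakeeme.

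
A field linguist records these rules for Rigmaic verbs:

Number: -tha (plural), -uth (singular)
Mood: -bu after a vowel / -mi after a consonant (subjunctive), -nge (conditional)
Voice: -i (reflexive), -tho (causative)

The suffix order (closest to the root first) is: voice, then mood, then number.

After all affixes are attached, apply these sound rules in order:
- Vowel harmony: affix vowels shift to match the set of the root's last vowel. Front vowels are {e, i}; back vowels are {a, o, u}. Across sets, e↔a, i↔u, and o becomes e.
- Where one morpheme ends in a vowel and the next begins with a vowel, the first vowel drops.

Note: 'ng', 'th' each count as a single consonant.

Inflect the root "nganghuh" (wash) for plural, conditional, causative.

Attach voice causative -tho → nganghuhtho.
Attach mood conditional -nge → nganghuhthonge.
Attach number plural -tha → nganghuhthongetha.
Apply vowel harmony: nganghuhthongetha → nganghuhthongatha.
Vowel deletion: no change.

nganghuhthongatha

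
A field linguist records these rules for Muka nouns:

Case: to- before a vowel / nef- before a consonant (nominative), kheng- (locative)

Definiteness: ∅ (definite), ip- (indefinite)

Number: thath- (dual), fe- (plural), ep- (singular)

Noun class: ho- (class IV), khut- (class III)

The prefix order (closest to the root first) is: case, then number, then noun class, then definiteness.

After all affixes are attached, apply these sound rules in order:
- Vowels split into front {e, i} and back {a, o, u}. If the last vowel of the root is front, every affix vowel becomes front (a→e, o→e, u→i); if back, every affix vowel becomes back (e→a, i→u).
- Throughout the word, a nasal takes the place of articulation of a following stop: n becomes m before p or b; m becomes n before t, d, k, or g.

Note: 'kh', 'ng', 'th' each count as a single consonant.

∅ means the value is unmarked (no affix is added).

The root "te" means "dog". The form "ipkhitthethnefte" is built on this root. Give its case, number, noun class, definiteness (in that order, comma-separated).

Segment: ip-khut-thath-nef-te.
case: to/nef- → nominative.
number: thath- → dual.
noun class: khut- → class III.
definiteness: ip- → indefinite.

nominative, dual, class III, indefinite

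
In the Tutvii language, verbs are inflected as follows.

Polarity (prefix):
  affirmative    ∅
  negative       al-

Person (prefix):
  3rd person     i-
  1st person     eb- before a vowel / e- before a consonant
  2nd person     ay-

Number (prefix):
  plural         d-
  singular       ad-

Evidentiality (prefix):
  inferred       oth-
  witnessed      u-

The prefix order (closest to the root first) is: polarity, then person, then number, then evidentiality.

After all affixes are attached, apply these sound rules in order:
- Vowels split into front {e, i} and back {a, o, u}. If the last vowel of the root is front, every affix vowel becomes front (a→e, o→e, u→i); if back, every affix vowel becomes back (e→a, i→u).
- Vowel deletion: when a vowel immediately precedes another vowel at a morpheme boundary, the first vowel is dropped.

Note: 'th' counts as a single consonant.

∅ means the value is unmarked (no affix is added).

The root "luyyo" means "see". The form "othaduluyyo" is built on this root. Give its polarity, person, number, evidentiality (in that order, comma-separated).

affirmative, 3rd person, singular, inferred

Segment: oth-ad-i-luyyo.
polarity: ∅ → affirmative.
person: i- → 3rd person.
number: ad- → singular.
evidentiality: oth- → inferred.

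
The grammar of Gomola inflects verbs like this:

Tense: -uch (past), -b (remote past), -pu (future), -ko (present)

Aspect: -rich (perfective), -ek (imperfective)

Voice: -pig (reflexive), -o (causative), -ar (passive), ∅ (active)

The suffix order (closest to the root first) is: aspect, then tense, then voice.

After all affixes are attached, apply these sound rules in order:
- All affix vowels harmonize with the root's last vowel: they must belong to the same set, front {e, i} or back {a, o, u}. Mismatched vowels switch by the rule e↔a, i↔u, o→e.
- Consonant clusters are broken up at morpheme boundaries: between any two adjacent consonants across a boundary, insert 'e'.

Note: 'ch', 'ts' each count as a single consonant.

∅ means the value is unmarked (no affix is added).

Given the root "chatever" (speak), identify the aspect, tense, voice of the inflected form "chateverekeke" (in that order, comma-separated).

Segment: chatever-ek-ko.
aspect: -ek → imperfective.
tense: -ko → present.
voice: ∅ → active.

imperfective, present, active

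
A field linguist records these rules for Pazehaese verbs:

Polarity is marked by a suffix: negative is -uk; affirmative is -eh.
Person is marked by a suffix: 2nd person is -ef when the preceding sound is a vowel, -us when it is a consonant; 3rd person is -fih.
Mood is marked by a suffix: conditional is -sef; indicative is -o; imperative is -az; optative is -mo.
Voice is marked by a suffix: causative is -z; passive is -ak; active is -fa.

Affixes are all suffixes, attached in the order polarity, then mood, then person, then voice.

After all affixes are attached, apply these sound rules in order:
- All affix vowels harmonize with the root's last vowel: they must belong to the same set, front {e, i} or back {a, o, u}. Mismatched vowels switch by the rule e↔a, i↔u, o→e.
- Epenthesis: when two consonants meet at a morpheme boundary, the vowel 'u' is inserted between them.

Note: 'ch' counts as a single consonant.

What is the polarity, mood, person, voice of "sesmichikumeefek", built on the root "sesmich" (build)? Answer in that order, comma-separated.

negative, optative, 2nd person, passive

Segment: sesmich-uk-mo-ef-ak.
polarity: -uk → negative.
mood: -mo → optative.
person: -ef/us → 2nd person.
voice: -ak → passive.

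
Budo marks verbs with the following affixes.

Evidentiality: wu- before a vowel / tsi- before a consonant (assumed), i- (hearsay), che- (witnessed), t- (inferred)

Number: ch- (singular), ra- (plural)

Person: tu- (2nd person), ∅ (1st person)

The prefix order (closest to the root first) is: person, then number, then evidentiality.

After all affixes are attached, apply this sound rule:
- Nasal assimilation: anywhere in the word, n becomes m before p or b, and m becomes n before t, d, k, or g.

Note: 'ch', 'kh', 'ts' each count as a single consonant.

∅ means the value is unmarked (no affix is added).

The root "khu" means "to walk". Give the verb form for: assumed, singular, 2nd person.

tsichtukhu

Attach person 2nd person tu- → tukhu.
Attach number singular ch- → chtukhu.
Attach evidentiality assumed tsi- (before consonant 'ch') → tsichtukhu.
Nasal assimilation: no change.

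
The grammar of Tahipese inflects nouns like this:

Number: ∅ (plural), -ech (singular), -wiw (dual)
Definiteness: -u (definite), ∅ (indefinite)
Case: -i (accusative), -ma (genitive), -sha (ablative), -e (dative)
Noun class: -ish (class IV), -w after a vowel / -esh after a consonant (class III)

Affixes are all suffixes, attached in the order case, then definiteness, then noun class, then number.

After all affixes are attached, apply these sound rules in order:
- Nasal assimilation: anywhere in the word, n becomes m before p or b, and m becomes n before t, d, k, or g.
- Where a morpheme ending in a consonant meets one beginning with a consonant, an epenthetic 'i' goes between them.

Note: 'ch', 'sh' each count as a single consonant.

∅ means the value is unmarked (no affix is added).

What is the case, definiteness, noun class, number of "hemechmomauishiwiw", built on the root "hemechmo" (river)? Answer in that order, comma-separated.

Segment: hemechmo-ma-u-ish-wiw.
case: -ma → genitive.
definiteness: -u → definite.
noun class: -ish → class IV.
number: -wiw → dual.

genitive, definite, class IV, dual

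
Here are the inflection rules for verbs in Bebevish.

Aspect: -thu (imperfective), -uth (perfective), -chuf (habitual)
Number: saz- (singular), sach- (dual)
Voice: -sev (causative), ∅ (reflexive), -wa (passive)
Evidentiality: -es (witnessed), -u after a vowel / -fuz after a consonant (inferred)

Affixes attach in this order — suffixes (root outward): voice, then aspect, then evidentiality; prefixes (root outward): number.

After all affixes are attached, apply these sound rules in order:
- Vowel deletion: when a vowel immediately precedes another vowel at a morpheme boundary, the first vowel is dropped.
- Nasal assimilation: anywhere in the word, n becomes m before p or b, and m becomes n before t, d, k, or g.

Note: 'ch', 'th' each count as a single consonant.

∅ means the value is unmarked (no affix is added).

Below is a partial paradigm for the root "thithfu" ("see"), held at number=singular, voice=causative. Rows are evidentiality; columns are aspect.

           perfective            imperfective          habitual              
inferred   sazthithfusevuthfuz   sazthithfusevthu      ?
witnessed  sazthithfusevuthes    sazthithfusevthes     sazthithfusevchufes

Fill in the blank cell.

sazthithfusevchuffuz

Attach number singular saz- → sazthithfu.
Attach voice causative -sev → sazthithfusev.
Attach aspect habitual -chuf → sazthithfusevchuf.
Attach evidentiality inferred -fuz (after consonant 'f') → sazthithfusevchuffuz.
Vowel deletion: no change.
Nasal assimilation: no change.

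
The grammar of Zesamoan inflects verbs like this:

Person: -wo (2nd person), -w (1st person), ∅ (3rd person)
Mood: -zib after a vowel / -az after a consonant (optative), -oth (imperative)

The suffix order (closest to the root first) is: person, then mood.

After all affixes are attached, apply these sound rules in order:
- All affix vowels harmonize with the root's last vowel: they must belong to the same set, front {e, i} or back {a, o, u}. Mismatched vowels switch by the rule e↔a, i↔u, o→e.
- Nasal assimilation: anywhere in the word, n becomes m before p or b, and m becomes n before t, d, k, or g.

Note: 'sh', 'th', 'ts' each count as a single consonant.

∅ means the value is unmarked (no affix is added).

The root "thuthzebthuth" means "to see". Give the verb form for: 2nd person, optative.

thuthzebthuthwozub

Attach person 2nd person -wo → thuthzebthuthwo.
Attach mood optative -zib (after vowel 'o') → thuthzebthuthwozib.
Apply vowel harmony: thuthzebthuthwozib → thuthzebthuthwozub.
Nasal assimilation: no change.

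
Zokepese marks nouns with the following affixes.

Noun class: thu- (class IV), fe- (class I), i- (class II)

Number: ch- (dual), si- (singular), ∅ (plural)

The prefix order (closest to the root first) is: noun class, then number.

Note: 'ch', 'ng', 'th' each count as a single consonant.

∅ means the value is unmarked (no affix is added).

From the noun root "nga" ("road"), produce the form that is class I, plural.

fenga

Attach noun class class I fe- → fenga.
number = plural: zero marking, form stays fenga.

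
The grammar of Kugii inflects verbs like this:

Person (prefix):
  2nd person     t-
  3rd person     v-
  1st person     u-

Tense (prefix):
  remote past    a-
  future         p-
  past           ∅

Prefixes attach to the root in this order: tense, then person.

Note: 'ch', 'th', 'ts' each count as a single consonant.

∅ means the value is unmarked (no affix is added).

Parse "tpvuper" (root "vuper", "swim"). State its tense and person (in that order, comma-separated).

Segment: t-p-vuper.
tense: p- → future.
person: t- → 2nd person.

future, 2nd person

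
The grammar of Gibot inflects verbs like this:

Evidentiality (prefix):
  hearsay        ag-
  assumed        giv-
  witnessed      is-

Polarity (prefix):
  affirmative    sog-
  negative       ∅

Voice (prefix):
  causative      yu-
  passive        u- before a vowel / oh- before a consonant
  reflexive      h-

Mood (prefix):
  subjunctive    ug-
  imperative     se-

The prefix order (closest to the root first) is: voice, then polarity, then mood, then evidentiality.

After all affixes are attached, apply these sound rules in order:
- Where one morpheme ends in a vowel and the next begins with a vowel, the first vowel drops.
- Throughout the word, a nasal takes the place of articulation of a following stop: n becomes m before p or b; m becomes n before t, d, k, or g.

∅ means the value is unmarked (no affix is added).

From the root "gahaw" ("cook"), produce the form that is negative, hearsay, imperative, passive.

Attach voice passive oh- (before consonant 'g') → ohgahaw.
polarity = negative: zero marking, form stays ohgahaw.
Attach mood imperative se- → seohgahaw.
Attach evidentiality hearsay ag- → agseohgahaw.
Apply vowel deletion: agseohgahaw → agsohgahaw.
Nasal assimilation: no change.

agsohgahaw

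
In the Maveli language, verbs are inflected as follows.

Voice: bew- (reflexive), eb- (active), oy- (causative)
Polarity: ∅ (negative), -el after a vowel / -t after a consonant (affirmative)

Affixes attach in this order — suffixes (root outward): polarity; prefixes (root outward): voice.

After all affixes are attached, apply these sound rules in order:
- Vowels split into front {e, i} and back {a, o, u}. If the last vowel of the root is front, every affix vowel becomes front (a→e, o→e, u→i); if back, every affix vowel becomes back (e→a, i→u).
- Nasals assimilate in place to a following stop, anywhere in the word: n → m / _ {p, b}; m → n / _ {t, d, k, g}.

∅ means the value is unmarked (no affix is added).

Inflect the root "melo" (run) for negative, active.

abmelo

polarity = negative: zero marking, form stays melo.
Attach voice active eb- → ebmelo.
Apply vowel harmony: ebmelo → abmelo.
Nasal assimilation: no change.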